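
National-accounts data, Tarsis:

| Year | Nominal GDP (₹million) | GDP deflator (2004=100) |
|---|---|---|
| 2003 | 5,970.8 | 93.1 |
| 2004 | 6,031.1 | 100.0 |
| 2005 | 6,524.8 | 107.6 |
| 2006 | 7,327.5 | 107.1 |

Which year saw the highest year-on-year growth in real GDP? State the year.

2004: real = 6031.1/1.000 = 6031.10; growth vs 2003 (6413.32) = -5.96%.
2005: real = 6524.8/1.076 = 6063.94; growth vs 2004 (6031.10) = 0.54%.
2006: real = 7327.5/1.071 = 6841.74; growth vs 2005 (6063.94) = 12.83%.

2006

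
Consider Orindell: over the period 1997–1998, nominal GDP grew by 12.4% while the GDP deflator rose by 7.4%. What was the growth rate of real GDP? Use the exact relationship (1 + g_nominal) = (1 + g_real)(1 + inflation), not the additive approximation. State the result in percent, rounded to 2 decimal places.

4.66%

(1 + g_nom) = (1 + g_real)(1 + π), so g_real = 1.1240 / 1.0740 − 1 = 0.04655.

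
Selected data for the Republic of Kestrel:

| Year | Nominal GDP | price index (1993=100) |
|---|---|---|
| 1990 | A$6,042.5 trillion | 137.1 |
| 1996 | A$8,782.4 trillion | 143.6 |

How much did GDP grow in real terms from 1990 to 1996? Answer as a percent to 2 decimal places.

Real GDP 1990 = 6042.5 / 1.371 = 4407.37.
Real GDP 1996 = 8782.4 / 1.436 = 6115.88.
Real growth = 6115.88 / 4407.37 − 1 = 0.3876.

38.76%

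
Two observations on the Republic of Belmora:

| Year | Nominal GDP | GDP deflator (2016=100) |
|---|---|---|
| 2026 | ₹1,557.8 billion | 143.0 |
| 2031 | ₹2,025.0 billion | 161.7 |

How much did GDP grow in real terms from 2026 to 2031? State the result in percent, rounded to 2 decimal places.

14.96%

Real GDP 2026 = 1557.8 / 1.430 = 1089.37.
Real GDP 2031 = 2025.0 / 1.617 = 1252.32.
Real growth = 1252.32 / 1089.37 − 1 = 0.1496.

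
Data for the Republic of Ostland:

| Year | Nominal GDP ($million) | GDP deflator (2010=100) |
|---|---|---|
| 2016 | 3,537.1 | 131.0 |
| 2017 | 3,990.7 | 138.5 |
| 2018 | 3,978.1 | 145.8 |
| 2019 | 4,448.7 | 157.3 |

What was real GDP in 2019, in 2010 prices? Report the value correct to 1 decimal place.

Real GDP 2019 = 4448.7 / 1.573 = 2828.16.

$2,828.2 million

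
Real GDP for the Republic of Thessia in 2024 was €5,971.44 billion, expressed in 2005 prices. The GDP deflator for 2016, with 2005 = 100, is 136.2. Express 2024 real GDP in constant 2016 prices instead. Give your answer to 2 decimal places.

Real GDP in 2016 prices = Real GDP in 2005 prices × (P_2016/P_2005) = 5971.44 × 1.362 = 8133.10.

€8,133.10 billion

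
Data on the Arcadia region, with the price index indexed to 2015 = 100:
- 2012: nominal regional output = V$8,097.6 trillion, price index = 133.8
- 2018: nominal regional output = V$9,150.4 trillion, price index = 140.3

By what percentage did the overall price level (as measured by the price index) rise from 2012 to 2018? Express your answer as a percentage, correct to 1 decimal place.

4.9%

Price-level change = 140.3 / 133.8 − 1 = 0.0486.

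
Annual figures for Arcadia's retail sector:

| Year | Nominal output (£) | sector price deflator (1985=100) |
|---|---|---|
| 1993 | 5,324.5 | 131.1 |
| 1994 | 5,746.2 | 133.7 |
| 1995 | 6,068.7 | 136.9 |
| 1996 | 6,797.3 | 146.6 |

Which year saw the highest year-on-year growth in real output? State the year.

1994: real = 5746.2/1.337 = 4297.83; growth vs 1993 (4061.40) = 5.82%.
1995: real = 6068.7/1.369 = 4432.94; growth vs 1994 (4297.83) = 3.14%.
1996: real = 6797.3/1.466 = 4636.63; growth vs 1995 (4432.94) = 4.59%.

1994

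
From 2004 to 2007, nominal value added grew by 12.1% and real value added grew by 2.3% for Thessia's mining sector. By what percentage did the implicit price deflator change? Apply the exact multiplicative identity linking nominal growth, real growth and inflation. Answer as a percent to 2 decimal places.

9.58%

(1 + g_nom) = (1 + g_real)(1 + π), so π = 1.1210 / 1.0230 − 1 = 0.09580.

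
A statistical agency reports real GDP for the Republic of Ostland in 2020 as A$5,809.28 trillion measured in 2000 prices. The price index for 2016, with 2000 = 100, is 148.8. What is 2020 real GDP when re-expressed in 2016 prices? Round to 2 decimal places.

Real GDP in 2016 prices = Real GDP in 2000 prices × (P_2016/P_2000) = 5809.28 × 1.488 = 8644.21.

A$8,644.21 trillion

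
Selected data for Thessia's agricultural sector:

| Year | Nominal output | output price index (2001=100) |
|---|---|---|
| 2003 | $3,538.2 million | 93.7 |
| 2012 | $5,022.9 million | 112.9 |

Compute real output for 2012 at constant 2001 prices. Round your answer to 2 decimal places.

Real output = Nominal / (output price index/100) = 5022.9 / 1.129 = 4448.98.

$4,448.98 million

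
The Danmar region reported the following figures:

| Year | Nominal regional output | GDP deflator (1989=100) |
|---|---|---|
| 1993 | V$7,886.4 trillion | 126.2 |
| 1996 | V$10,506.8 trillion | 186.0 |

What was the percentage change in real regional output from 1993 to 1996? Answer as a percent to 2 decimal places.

Deflate each year: 1993 → 7886.4/1.262 = 6249.13; 1996 → 10506.8/1.860 = 5648.82.
So real regional output changed by 5648.82/6249.13 − 1 = -0.0961, i.e. -9.61%.

-9.61%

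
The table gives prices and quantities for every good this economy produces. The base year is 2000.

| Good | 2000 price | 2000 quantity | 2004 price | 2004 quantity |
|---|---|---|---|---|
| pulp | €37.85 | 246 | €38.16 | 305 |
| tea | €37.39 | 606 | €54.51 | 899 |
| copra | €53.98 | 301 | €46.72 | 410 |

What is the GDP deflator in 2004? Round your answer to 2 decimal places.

118.59

Nominal GDP 2004 = 38.16·305 + 54.51·899 + 46.72·410 = 79798.49.
Real GDP 2004 (at 2000 prices) = 37.85·305 + 37.39·899 + 53.98·410 = 67289.66.
Deflator = Nominal/Real × 100 = 79798.49/67289.66 × 100 = 118.590.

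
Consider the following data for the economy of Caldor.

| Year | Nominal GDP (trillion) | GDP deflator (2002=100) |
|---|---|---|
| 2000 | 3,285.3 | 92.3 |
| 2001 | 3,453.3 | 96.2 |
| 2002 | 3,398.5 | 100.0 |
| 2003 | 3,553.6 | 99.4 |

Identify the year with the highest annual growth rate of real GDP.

2003

2001: real = 3453.3/0.962 = 3589.71; growth vs 2000 (3559.37) = 0.85%.
2002: real = 3398.5/1.000 = 3398.50; growth vs 2001 (3589.71) = -5.33%.
2003: real = 3553.6/0.994 = 3575.05; growth vs 2002 (3398.50) = 5.19%.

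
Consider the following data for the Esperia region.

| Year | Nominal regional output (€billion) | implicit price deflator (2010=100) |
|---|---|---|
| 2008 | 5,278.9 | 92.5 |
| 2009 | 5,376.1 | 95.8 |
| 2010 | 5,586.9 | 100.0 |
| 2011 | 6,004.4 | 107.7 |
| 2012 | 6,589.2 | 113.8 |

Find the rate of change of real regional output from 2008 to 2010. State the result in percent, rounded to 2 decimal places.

Real regional output 2008 = 5278.9/0.925 = 5706.92.
Real regional output 2010 = 5586.9/1.000 = 5586.90.
Change = 5586.90/5706.92 − 1 = -0.0210.

-2.10%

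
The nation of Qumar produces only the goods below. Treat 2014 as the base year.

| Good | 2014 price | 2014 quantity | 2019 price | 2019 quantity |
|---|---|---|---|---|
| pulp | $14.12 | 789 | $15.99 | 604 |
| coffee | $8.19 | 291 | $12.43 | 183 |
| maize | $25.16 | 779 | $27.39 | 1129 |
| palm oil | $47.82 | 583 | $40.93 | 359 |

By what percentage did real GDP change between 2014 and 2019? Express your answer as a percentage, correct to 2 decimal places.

-8.86%

Real GDP 2014 = Nominal GDP 2014 = 14.12·789 + 8.19·291 + 25.16·779 + 47.82·583 = 61002.67.
Real GDP 2019 (at 2014 prices) = 14.12·604 + 8.19·183 + 25.16·1129 + 47.82·359 = 55600.27.
Real growth = 55600.27/61002.67 − 1 = -0.0886.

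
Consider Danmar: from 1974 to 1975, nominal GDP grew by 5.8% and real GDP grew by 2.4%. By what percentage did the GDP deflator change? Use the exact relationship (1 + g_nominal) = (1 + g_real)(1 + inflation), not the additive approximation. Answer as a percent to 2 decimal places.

3.32%

(1 + g_nom) = (1 + g_real)(1 + π), so π = 1.0580 / 1.0240 − 1 = 0.03320.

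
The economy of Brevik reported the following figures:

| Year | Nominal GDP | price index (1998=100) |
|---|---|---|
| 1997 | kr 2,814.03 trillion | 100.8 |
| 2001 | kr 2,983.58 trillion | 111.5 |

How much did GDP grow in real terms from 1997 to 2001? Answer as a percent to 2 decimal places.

-4.15%

Real GDP 1997 = 2814.03 / 1.008 = 2791.70.
Real GDP 2001 = 2983.58 / 1.115 = 2675.86.
Real growth = 2675.86 / 2791.70 − 1 = -0.0415.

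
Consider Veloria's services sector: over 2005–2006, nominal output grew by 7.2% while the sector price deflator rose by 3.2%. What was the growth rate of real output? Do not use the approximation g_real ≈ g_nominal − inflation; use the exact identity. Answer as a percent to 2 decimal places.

3.88%

(1 + g_nom) = (1 + g_real)(1 + π), so g_real = 1.0720 / 1.0320 − 1 = 0.03876.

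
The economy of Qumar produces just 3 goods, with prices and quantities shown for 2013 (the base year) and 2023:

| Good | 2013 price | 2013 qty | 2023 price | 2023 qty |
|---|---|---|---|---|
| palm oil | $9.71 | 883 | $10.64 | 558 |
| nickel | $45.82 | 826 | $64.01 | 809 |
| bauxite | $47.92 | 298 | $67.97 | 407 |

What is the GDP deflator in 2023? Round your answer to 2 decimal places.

137.74

Nominal GDP 2023 = 10.64·558 + 64.01·809 + 67.97·407 = 85385.00.
Real GDP 2023 (at 2013 prices) = 9.71·558 + 45.82·809 + 47.92·407 = 61990.00.
Deflator = Nominal/Real × 100 = 85385.00/61990.00 × 100 = 137.740.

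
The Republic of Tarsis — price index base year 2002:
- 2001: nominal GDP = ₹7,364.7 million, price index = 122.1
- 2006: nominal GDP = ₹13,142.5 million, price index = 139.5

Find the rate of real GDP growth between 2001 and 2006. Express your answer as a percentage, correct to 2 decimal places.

Deflate each year: 2001 → 7364.7/1.221 = 6031.70; 2006 → 13142.5/1.395 = 9421.15.
So real GDP changed by 9421.15/6031.70 − 1 = 0.5619, i.e. 56.19%.

56.19%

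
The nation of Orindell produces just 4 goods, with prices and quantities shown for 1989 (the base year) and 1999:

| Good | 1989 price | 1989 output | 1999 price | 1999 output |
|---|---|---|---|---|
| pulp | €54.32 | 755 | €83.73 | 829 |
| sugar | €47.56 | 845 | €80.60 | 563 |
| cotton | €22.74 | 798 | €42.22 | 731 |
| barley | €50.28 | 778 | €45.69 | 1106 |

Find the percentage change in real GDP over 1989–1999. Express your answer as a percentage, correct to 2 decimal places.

4.03%

Real GDP 1989 = Nominal GDP 1989 = 54.32·755 + 47.56·845 + 22.74·798 + 50.28·778 = 138464.16.
Real GDP 1999 (at 1989 prices) = 54.32·829 + 47.56·563 + 22.74·731 + 50.28·1106 = 144040.18.
Real growth = 144040.18/138464.16 − 1 = 0.0403.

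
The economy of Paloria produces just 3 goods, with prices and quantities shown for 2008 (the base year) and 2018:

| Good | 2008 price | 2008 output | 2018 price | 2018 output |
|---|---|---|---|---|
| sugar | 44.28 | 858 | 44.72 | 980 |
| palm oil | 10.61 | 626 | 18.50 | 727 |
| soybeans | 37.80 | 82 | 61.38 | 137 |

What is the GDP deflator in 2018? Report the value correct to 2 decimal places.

Nominal GDP 2018 = 44.72·980 + 18.50·727 + 61.38·137 = 65684.16.
Real GDP 2018 (at 2008 prices) = 44.28·980 + 10.61·727 + 37.80·137 = 56286.47.
Deflator = Nominal/Real × 100 = 65684.16/56286.47 × 100 = 116.696.

116.70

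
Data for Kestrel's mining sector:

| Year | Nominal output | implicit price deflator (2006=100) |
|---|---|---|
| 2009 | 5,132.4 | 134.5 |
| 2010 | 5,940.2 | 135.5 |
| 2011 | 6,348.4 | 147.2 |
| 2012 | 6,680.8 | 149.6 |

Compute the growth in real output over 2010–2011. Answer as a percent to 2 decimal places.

-1.62%

Real output 2010 = 5940.2/1.355 = 4383.91.
Real output 2011 = 6348.4/1.472 = 4312.77.
Change = 4312.77/4383.91 − 1 = -0.0162.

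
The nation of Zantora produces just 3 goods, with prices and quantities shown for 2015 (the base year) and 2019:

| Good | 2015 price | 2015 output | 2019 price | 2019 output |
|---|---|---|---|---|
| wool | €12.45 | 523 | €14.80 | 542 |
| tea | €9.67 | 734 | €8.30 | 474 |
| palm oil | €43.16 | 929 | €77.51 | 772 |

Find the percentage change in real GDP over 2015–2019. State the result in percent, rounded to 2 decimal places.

Real GDP 2015 = Nominal GDP 2015 = 12.45·523 + 9.67·734 + 43.16·929 = 53704.77.
Real GDP 2019 (at 2015 prices) = 12.45·542 + 9.67·474 + 43.16·772 = 44651.00.
Real growth = 44651.00/53704.77 − 1 = -0.1686.

-16.86%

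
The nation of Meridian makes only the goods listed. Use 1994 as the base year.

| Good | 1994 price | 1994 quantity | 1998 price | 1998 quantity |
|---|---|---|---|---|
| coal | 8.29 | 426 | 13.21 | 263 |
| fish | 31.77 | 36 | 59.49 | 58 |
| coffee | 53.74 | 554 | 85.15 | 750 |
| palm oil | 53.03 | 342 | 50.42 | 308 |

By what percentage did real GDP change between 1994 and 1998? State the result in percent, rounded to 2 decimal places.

Real GDP 1994 = Nominal GDP 1994 = 8.29·426 + 31.77·36 + 53.74·554 + 53.03·342 = 52583.48.
Real GDP 1998 (at 1994 prices) = 8.29·263 + 31.77·58 + 53.74·750 + 53.03·308 = 60661.17.
Real growth = 60661.17/52583.48 − 1 = 0.1536.

15.36%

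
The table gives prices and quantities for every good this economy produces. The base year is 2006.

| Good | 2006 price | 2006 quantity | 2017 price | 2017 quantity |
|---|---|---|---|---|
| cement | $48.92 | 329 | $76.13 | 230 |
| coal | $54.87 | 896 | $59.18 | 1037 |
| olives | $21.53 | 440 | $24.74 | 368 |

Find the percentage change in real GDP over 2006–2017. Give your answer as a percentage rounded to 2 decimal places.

1.80%

Real GDP 2006 = Nominal GDP 2006 = 48.92·329 + 54.87·896 + 21.53·440 = 74731.40.
Real GDP 2017 (at 2006 prices) = 48.92·230 + 54.87·1037 + 21.53·368 = 76074.83.
Real growth = 76074.83/74731.40 − 1 = 0.0180.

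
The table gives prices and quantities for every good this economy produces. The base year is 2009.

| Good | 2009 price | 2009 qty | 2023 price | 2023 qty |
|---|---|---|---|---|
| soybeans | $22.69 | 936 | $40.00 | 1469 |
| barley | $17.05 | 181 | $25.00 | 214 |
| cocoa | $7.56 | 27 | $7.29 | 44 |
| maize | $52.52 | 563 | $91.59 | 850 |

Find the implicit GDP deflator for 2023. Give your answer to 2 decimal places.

Nominal GDP 2023 = 40.00·1469 + 25.00·214 + 7.29·44 + 91.59·850 = 142282.26.
Real GDP 2023 (at 2009 prices) = 22.69·1469 + 17.05·214 + 7.56·44 + 52.52·850 = 81954.95.
Deflator = Nominal/Real × 100 = 142282.26/81954.95 × 100 = 173.610.

173.61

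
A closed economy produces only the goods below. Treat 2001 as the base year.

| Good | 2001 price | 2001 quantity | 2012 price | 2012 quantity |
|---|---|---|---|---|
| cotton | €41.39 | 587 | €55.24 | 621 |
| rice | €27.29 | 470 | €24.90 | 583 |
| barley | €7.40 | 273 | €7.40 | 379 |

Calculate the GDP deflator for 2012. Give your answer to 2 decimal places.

116.23

Nominal GDP 2012 = 55.24·621 + 24.90·583 + 7.40·379 = 51625.34.
Real GDP 2012 (at 2001 prices) = 41.39·621 + 27.29·583 + 7.40·379 = 44417.86.
Deflator = Nominal/Real × 100 = 51625.34/44417.86 × 100 = 116.227.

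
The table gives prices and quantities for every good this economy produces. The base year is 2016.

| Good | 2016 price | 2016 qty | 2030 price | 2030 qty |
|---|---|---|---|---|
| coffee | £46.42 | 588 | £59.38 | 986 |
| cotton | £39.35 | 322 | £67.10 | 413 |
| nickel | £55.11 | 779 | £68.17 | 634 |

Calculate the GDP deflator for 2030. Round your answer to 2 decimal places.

Nominal GDP 2030 = 59.38·986 + 67.10·413 + 68.17·634 = 129480.76.
Real GDP 2030 (at 2016 prices) = 46.42·986 + 39.35·413 + 55.11·634 = 96961.41.
Deflator = Nominal/Real × 100 = 129480.76/96961.41 × 100 = 133.538.

133.54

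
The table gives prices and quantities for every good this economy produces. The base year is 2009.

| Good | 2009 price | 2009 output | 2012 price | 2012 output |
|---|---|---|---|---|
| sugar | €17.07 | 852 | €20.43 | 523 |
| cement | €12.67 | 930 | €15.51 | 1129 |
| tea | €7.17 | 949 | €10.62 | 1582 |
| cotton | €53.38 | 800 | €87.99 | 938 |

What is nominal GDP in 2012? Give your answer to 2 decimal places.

Nominal GDP 2012 = Σ (p_2012 × q_2012) = 20.43·523 + 15.51·1129 + 10.62·1582 + 87.99·938 = 127531.14.

€127531.14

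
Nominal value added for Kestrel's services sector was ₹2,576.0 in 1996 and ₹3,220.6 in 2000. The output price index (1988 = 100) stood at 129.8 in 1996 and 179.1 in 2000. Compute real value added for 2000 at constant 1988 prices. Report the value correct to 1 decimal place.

Real value added = Nominal / (output price index/100) = 3220.6 / 1.791 = 1798.21.

₹1,798.2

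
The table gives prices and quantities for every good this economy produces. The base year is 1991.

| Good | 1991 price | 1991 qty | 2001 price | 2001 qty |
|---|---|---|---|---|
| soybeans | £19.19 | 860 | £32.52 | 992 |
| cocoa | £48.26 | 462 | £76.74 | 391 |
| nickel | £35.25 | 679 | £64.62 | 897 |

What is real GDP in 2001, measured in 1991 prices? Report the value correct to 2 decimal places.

£69525.39

Real GDP 2001 = Σ (p_1991 × q_2001) = 19.19·992 + 48.26·391 + 35.25·897 = 69525.39.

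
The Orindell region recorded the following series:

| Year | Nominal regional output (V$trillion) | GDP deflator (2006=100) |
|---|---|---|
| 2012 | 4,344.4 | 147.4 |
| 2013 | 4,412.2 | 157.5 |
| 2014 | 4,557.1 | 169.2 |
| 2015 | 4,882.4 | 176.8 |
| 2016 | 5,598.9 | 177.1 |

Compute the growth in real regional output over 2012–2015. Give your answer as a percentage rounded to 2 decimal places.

-6.30%

Real regional output 2012 = 4344.4/1.474 = 2947.35.
Real regional output 2015 = 4882.4/1.768 = 2761.54.
Change = 2761.54/2947.35 − 1 = -0.0630.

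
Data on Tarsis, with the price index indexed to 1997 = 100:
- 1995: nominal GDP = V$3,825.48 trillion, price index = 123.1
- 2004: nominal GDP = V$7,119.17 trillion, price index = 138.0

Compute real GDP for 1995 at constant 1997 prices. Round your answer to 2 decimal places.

V$3,107.62 trillion

Real GDP = Nominal / (price index/100) = 3825.48 / 1.231 = 3107.62.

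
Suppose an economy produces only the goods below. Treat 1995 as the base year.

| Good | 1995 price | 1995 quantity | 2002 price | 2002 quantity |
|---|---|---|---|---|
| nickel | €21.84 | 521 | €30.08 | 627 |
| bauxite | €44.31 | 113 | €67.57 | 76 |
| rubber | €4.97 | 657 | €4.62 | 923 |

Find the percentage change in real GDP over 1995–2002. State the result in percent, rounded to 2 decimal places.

10.17%

Real GDP 1995 = Nominal GDP 1995 = 21.84·521 + 44.31·113 + 4.97·657 = 19650.96.
Real GDP 2002 (at 1995 prices) = 21.84·627 + 44.31·76 + 4.97·923 = 21648.55.
Real growth = 21648.55/19650.96 − 1 = 0.1017.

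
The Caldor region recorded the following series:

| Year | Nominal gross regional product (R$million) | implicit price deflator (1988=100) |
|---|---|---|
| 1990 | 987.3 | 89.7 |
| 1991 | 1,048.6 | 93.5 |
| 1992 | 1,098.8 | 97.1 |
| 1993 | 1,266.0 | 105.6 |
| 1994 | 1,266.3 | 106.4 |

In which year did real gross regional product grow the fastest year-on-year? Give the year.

1991: real = 1048.6/0.935 = 1121.50; growth vs 1990 (1100.67) = 1.89%.
1992: real = 1098.8/0.971 = 1131.62; growth vs 1991 (1121.50) = 0.90%.
1993: real = 1266.0/1.056 = 1198.86; growth vs 1992 (1131.62) = 5.94%.
1994: real = 1266.3/1.064 = 1190.13; growth vs 1993 (1198.86) = -0.73%.

1993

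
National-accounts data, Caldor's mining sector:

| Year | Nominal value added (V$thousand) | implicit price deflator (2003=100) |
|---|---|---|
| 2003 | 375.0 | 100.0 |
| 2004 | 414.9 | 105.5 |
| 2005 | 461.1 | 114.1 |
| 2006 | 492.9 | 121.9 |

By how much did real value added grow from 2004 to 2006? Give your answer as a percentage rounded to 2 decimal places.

Real value added 2004 = 414.9/1.055 = 393.27.
Real value added 2006 = 492.9/1.219 = 404.35.
Change = 404.35/393.27 − 1 = 0.0282.

2.82%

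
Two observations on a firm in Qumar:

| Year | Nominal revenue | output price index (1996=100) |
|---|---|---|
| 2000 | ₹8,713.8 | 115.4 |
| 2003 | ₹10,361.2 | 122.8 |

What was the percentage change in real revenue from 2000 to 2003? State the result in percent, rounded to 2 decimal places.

11.74%

Real revenue 2000 = 8713.8 / 1.154 = 7550.95.
Real revenue 2003 = 10361.2 / 1.228 = 8437.46.
Real growth = 8437.46 / 7550.95 − 1 = 0.1174.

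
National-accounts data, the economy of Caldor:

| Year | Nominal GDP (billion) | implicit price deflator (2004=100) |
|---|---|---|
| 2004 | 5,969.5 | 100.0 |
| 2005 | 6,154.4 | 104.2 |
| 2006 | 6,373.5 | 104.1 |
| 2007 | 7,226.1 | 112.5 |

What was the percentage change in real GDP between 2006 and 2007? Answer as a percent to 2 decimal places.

Real GDP 2006 = 6373.5/1.041 = 6122.48.
Real GDP 2007 = 7226.1/1.125 = 6423.20.
Change = 6423.20/6122.48 − 1 = 0.0491.

4.91%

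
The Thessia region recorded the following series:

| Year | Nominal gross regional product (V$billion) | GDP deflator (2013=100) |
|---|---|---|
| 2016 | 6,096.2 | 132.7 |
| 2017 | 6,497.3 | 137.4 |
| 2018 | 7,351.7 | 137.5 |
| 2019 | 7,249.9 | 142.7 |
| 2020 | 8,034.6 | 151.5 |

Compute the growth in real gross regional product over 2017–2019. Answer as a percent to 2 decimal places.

Real gross regional product 2017 = 6497.3/1.374 = 4728.75.
Real gross regional product 2019 = 7249.9/1.427 = 5080.52.
Change = 5080.52/4728.75 − 1 = 0.0744.

7.44%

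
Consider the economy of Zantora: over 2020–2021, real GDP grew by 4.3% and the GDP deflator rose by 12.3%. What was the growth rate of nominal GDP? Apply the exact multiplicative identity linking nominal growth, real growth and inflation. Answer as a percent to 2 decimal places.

17.13%

(1 + g_nom) = (1 + g_real)(1 + π) = 1.0430 × 1.1230 = 1.17129.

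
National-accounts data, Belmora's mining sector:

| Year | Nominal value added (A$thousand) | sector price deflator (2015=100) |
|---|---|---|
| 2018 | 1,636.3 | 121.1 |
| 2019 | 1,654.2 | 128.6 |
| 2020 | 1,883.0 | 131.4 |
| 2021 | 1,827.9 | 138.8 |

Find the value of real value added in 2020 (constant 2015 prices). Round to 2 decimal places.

A$1,433.03 thousand

Real value added 2020 = 1883.0 / 1.314 = 1433.03.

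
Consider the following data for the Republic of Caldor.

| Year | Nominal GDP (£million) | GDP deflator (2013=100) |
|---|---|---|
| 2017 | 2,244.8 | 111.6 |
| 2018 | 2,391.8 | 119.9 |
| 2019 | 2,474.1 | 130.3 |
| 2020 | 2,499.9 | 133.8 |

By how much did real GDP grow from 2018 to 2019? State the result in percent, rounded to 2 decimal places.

Real GDP 2018 = 2391.8/1.199 = 1994.83.
Real GDP 2019 = 2474.1/1.303 = 1898.77.
Change = 1898.77/1994.83 − 1 = -0.0482.

-4.82%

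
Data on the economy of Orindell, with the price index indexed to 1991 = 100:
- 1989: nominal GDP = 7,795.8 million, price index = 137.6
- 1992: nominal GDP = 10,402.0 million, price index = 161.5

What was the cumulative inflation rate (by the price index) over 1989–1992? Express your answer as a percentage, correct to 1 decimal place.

17.4%

Price-level change = 161.5 / 137.6 − 1 = 0.1737.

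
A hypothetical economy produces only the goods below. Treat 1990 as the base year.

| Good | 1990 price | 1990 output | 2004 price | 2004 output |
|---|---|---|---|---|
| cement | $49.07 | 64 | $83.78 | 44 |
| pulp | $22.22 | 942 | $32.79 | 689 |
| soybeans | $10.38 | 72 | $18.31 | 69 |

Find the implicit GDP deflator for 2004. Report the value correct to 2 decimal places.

151.46

Nominal GDP 2004 = 83.78·44 + 32.79·689 + 18.31·69 = 27542.02.
Real GDP 2004 (at 1990 prices) = 49.07·44 + 22.22·689 + 10.38·69 = 18184.88.
Deflator = Nominal/Real × 100 = 27542.02/18184.88 × 100 = 151.456.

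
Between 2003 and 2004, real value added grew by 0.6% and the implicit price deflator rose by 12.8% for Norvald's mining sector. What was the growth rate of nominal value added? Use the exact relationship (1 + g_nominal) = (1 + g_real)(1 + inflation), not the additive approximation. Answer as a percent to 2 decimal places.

(1 + g_nom) = (1 + g_real)(1 + π) = 1.0060 × 1.1280 = 1.13477.

13.48%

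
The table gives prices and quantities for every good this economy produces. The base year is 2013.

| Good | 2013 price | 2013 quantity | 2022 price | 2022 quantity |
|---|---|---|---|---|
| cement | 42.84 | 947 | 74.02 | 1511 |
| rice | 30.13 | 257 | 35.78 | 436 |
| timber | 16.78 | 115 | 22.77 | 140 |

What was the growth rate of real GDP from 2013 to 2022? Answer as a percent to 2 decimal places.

59.66%

Real GDP 2013 = Nominal GDP 2013 = 42.84·947 + 30.13·257 + 16.78·115 = 50242.59.
Real GDP 2022 (at 2013 prices) = 42.84·1511 + 30.13·436 + 16.78·140 = 80217.12.
Real growth = 80217.12/50242.59 − 1 = 0.5966.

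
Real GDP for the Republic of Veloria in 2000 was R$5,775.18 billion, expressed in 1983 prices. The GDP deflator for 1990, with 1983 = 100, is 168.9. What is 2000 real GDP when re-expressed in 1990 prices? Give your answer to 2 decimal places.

Real GDP in 1990 prices = Real GDP in 1983 prices × (P_1990/P_1983) = 5775.18 × 1.689 = 9754.28.

R$9,754.28 billion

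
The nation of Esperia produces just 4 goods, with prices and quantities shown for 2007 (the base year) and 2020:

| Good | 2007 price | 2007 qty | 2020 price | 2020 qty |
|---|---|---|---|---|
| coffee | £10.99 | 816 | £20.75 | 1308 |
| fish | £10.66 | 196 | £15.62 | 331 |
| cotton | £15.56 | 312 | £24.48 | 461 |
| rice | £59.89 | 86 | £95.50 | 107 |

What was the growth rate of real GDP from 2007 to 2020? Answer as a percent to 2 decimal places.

49.48%

Real GDP 2007 = Nominal GDP 2007 = 10.99·816 + 10.66·196 + 15.56·312 + 59.89·86 = 21062.46.
Real GDP 2020 (at 2007 prices) = 10.99·1308 + 10.66·331 + 15.56·461 + 59.89·107 = 31484.77.
Real growth = 31484.77/21062.46 − 1 = 0.4948.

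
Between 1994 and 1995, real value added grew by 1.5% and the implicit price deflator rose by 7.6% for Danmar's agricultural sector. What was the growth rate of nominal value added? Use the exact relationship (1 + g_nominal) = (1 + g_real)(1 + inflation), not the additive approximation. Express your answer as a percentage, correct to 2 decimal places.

(1 + g_nom) = (1 + g_real)(1 + π) = 1.0150 × 1.0760 = 1.09214.

9.21%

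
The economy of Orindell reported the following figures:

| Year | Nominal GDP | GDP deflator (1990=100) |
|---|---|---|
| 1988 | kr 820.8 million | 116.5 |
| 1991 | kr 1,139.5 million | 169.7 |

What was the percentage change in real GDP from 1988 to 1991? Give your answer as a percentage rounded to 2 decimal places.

-4.69%

Deflate each year: 1988 → 820.8/1.165 = 704.55; 1991 → 1139.5/1.697 = 671.48.
So real GDP changed by 671.48/704.55 − 1 = -0.0469, i.e. -4.69%.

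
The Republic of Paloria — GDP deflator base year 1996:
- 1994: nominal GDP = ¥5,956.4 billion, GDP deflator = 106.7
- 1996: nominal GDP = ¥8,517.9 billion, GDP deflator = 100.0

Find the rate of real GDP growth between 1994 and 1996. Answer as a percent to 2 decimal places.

52.59%

Real GDP 1994 = 5956.4 / 1.067 = 5582.38.
Real GDP 1996 = 8517.9 / 1.000 = 8517.90.
Real growth = 8517.90 / 5582.38 − 1 = 0.5259.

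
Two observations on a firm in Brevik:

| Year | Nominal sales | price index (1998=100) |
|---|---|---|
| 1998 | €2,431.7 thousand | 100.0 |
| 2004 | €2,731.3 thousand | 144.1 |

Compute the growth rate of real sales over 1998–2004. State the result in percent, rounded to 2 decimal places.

-22.05%

Deflate each year: 1998 → 2431.7/1.000 = 2431.70; 2004 → 2731.3/1.441 = 1895.42.
So real sales changed by 1895.42/2431.70 − 1 = -0.2205, i.e. -22.05%.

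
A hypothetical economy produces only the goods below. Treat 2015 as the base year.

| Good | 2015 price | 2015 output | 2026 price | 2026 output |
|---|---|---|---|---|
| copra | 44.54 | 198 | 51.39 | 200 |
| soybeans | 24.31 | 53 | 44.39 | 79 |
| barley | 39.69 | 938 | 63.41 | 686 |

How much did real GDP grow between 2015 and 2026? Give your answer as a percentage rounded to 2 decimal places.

-19.61%

Real GDP 2015 = Nominal GDP 2015 = 44.54·198 + 24.31·53 + 39.69·938 = 47336.57.
Real GDP 2026 (at 2015 prices) = 44.54·200 + 24.31·79 + 39.69·686 = 38055.83.
Real growth = 38055.83/47336.57 − 1 = -0.1961.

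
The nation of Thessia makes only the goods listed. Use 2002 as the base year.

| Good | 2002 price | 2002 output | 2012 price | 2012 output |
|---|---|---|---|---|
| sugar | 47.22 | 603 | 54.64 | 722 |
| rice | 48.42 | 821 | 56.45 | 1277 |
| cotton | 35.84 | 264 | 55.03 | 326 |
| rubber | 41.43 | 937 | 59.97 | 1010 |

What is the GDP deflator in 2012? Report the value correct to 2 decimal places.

127.16

Nominal GDP 2012 = 54.64·722 + 56.45·1277 + 55.03·326 + 59.97·1010 = 190046.21.
Real GDP 2012 (at 2002 prices) = 47.22·722 + 48.42·1277 + 35.84·326 + 41.43·1010 = 149453.32.
Deflator = Nominal/Real × 100 = 190046.21/149453.32 × 100 = 127.161.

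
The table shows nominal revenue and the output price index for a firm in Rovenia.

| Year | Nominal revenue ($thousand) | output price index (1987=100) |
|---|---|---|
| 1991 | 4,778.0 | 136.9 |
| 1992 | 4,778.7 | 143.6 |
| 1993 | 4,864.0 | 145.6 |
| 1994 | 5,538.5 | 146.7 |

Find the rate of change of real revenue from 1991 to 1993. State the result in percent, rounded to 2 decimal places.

Real revenue 1991 = 4778.0/1.369 = 3490.14.
Real revenue 1993 = 4864.0/1.456 = 3340.66.
Change = 3340.66/3490.14 − 1 = -0.0428.

-4.28%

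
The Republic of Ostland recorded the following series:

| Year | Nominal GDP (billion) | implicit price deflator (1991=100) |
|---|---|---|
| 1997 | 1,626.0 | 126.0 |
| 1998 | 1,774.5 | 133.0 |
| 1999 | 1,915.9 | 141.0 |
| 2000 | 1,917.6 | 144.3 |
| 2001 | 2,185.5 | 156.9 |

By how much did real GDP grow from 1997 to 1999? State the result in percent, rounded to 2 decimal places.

5.29%

Real GDP 1997 = 1626.0/1.260 = 1290.48.
Real GDP 1999 = 1915.9/1.410 = 1358.79.
Change = 1358.79/1290.48 − 1 = 0.0529.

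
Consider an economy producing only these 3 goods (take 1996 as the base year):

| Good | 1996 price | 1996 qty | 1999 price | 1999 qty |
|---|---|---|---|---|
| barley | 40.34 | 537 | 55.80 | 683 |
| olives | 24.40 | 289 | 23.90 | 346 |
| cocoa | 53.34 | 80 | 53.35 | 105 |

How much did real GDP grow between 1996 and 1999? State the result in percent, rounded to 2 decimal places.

Real GDP 1996 = Nominal GDP 1996 = 40.34·537 + 24.40·289 + 53.34·80 = 32981.38.
Real GDP 1999 (at 1996 prices) = 40.34·683 + 24.40·346 + 53.34·105 = 41595.32.
Real growth = 41595.32/32981.38 − 1 = 0.2612.

26.12%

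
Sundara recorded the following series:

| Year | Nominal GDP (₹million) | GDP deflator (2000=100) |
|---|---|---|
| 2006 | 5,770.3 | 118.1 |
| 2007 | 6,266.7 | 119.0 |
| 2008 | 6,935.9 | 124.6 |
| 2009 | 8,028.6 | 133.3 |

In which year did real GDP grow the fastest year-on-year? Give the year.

2009

2007: real = 6266.7/1.190 = 5266.13; growth vs 2006 (4885.94) = 7.78%.
2008: real = 6935.9/1.246 = 5566.53; growth vs 2007 (5266.13) = 5.70%.
2009: real = 8028.6/1.333 = 6022.96; growth vs 2008 (5566.53) = 8.20%.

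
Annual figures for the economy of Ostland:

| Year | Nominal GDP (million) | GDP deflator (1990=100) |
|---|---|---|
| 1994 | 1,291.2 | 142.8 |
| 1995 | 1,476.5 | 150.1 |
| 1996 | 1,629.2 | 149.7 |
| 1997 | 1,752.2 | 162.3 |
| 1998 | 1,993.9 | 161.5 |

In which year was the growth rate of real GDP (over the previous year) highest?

1995: real = 1476.5/1.501 = 983.68; growth vs 1994 (904.20) = 8.79%.
1996: real = 1629.2/1.497 = 1088.31; growth vs 1995 (983.68) = 10.64%.
1997: real = 1752.2/1.623 = 1079.61; growth vs 1996 (1088.31) = -0.80%.
1998: real = 1993.9/1.615 = 1234.61; growth vs 1997 (1079.61) = 14.36%.

1998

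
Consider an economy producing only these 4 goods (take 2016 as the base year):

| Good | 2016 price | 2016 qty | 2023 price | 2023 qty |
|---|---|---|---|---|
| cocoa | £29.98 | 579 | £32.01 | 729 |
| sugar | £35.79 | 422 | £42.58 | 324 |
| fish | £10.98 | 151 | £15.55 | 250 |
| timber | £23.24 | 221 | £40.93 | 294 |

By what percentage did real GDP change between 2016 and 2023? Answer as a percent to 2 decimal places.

Real GDP 2016 = Nominal GDP 2016 = 29.98·579 + 35.79·422 + 10.98·151 + 23.24·221 = 39255.82.
Real GDP 2023 (at 2016 prices) = 29.98·729 + 35.79·324 + 10.98·250 + 23.24·294 = 43028.94.
Real growth = 43028.94/39255.82 − 1 = 0.0961.

9.61%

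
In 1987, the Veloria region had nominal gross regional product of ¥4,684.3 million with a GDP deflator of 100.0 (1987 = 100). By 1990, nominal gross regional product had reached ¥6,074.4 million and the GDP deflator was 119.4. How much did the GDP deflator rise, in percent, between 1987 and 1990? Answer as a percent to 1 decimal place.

Price-level change = 119.4 / 100.0 − 1 = 0.1940.

19.4%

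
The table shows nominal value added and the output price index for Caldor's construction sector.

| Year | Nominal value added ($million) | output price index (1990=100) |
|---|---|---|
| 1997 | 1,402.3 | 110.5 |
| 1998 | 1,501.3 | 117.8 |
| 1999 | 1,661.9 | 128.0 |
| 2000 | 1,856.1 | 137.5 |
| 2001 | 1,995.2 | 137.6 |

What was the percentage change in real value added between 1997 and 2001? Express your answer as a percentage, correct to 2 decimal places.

14.26%

Real value added 1997 = 1402.3/1.105 = 1269.05.
Real value added 2001 = 1995.2/1.376 = 1450.00.
Change = 1450.00/1269.05 − 1 = 0.1426.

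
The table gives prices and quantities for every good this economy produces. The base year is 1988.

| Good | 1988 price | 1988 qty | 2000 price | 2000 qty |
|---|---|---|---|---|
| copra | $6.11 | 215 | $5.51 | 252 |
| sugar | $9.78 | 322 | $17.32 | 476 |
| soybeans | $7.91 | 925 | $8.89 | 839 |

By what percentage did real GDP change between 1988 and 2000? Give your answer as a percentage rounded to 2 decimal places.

Real GDP 1988 = Nominal GDP 1988 = 6.11·215 + 9.78·322 + 7.91·925 = 11779.56.
Real GDP 2000 (at 1988 prices) = 6.11·252 + 9.78·476 + 7.91·839 = 12831.49.
Real growth = 12831.49/11779.56 − 1 = 0.0893.

8.93%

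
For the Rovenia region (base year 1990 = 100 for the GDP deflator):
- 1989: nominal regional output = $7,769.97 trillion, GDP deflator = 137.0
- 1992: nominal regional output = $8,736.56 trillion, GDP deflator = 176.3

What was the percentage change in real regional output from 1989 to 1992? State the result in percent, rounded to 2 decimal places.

Real regional output 1989 = 7769.97 / 1.370 = 5671.51.
Real regional output 1992 = 8736.56 / 1.763 = 4955.51.
Real growth = 4955.51 / 5671.51 − 1 = -0.1262.

-12.62%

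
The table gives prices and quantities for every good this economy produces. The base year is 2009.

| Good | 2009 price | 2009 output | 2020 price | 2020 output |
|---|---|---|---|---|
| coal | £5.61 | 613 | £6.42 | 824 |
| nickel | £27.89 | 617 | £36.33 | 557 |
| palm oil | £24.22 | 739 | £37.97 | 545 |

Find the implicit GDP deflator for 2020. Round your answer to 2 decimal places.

138.56

Nominal GDP 2020 = 6.42·824 + 36.33·557 + 37.97·545 = 46219.54.
Real GDP 2020 (at 2009 prices) = 5.61·824 + 27.89·557 + 24.22·545 = 33357.27.
Deflator = Nominal/Real × 100 = 46219.54/33357.27 × 100 = 138.559.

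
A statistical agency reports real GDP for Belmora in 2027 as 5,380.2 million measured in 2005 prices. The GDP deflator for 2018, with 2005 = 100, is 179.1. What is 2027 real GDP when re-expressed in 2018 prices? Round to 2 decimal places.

Real GDP in 2018 prices = Real GDP in 2005 prices × (P_2018/P_2005) = 5380.2 × 1.791 = 9635.94.

9,635.94 million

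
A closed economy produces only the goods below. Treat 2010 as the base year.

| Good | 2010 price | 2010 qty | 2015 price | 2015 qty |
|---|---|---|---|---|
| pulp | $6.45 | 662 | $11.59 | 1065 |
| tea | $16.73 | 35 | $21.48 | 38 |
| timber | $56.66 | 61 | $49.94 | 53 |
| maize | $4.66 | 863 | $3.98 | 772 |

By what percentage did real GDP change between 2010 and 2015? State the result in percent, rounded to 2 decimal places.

Real GDP 2010 = Nominal GDP 2010 = 6.45·662 + 16.73·35 + 56.66·61 + 4.66·863 = 12333.29.
Real GDP 2015 (at 2010 prices) = 6.45·1065 + 16.73·38 + 56.66·53 + 4.66·772 = 14105.49.
Real growth = 14105.49/12333.29 − 1 = 0.1437.

14.37%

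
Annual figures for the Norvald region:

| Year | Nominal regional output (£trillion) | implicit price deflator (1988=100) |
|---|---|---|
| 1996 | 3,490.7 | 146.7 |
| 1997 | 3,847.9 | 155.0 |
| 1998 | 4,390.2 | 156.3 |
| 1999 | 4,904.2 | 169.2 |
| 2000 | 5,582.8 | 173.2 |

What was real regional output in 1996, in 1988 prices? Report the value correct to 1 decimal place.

Real regional output 1996 = 3490.7 / 1.467 = 2379.48.

£2,379.5 trillion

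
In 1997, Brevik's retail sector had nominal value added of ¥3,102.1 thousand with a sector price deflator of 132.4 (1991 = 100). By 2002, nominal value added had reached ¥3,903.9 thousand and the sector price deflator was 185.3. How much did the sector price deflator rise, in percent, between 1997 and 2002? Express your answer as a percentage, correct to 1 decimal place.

40.0%

Price-level change = 185.3 / 132.4 − 1 = 0.3995.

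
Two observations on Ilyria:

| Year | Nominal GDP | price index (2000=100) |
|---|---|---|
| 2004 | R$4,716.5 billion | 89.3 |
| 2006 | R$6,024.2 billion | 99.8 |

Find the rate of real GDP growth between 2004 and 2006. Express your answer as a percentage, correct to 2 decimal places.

14.29%

Deflate each year: 2004 → 4716.5/0.893 = 5281.63; 2006 → 6024.2/0.998 = 6036.27.
So real GDP changed by 6036.27/5281.63 − 1 = 0.1429, i.e. 14.29%.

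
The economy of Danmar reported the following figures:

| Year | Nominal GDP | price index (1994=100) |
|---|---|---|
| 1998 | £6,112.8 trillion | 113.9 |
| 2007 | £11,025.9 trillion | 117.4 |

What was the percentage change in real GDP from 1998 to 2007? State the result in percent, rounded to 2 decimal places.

75.00%

Deflate each year: 1998 → 6112.8/1.139 = 5366.81; 2007 → 11025.9/1.174 = 9391.74.
So real GDP changed by 9391.74/5366.81 − 1 = 0.7500, i.e. 75.00%.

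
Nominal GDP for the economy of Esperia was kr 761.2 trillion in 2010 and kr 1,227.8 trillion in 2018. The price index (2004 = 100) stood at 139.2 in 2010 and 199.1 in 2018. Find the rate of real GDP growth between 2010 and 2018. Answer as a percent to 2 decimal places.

12.77%

Real GDP 2010 = 761.2 / 1.392 = 546.84.
Real GDP 2018 = 1227.8 / 1.991 = 616.68.
Real growth = 616.68 / 546.84 − 1 = 0.1277.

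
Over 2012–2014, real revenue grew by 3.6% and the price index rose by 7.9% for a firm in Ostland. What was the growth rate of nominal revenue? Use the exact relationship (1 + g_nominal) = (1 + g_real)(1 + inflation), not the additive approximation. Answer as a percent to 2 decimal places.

11.78%

(1 + g_nom) = (1 + g_real)(1 + π) = 1.0360 × 1.0790 = 1.11784.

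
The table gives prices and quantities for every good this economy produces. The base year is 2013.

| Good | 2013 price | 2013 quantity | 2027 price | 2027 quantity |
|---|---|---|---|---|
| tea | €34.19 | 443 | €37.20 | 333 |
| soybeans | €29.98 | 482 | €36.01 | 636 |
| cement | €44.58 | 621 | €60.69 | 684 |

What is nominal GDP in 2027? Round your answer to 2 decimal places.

€76801.92

Nominal GDP 2027 = Σ (p_2027 × q_2027) = 37.20·333 + 36.01·636 + 60.69·684 = 76801.92.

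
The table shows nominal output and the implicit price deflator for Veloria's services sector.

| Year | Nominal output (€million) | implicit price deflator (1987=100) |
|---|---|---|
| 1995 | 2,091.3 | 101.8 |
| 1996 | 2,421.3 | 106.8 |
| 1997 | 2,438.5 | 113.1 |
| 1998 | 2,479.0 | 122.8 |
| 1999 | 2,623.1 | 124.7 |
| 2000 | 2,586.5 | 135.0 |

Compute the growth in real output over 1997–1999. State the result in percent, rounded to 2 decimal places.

-2.44%

Real output 1997 = 2438.5/1.131 = 2156.06.
Real output 1999 = 2623.1/1.247 = 2103.53.
Change = 2103.53/2156.06 − 1 = -0.0244.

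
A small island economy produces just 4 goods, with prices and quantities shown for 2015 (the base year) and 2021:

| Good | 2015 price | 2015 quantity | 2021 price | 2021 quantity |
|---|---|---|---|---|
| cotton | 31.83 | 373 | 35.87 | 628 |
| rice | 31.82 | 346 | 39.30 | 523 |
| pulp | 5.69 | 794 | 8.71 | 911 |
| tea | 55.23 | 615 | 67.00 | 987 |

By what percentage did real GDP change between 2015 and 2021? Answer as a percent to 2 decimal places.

Real GDP 2015 = Nominal GDP 2015 = 31.83·373 + 31.82·346 + 5.69·794 + 55.23·615 = 61366.62.
Real GDP 2021 (at 2015 prices) = 31.83·628 + 31.82·523 + 5.69·911 + 55.23·987 = 96326.70.
Real growth = 96326.70/61366.62 − 1 = 0.5697.

56.97%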